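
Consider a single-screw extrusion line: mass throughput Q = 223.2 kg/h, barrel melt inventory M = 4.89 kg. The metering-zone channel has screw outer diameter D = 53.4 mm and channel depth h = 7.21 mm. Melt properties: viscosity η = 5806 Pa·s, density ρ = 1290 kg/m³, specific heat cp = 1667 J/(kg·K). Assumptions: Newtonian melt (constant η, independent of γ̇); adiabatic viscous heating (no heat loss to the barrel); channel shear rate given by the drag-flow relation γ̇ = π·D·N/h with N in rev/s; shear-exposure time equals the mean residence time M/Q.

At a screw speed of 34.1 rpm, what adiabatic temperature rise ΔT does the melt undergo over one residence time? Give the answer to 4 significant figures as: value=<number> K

value=37.24 K

Convert throughput: Q = 223.2 kg/h = 223.2/3600 = 0.062 kg/s
t_res = M / Q_s = 4.89 ÷ 0.062 = 78.871 s
D = 53.4 mm = 0.0534 m;  h = 7.21 mm = 0.00721 m;  N = 34.1 rpm / 60 = 0.568333 rev/s
Shear rate: γ̇ = πDN/h = π·0.0534·0.568333/0.00721 = 13.2239 s⁻¹
ΔT = η·γ̇²·t_res / (ρ·cp) = 5806 · (13.2239)² · 78.871 / (1290 · 1667) = 37.238 K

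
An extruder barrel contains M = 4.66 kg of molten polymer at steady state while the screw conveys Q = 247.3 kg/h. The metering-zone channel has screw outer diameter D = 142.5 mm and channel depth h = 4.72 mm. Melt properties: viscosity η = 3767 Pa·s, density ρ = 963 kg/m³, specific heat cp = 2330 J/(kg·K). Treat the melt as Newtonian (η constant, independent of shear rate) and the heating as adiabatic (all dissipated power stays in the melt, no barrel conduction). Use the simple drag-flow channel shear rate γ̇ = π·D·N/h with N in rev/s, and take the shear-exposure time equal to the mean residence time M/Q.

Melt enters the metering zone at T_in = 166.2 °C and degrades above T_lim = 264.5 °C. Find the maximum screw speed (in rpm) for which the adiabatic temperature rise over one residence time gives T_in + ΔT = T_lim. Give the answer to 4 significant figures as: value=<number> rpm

value=18.59 rpm

Convert throughput: Q = 247.3 kg/h = 247.3/3600 = 0.0686944 kg/s
Mean residence time: t_res = M/Q_s = 4.66 kg / 0.0686944 kg/s = 67.8366 s
Convert to metres: D = 0.1425 m, h = 0.00472 m
ΔT_a = T_lim − T_in = 264.5 °C − 166.2 °C = 98.3 K
Invert ΔT = ηγ̇²t_res/(ρcp) for γ̇: γ̇_max² = ΔT_a ρ cp / (η t_res) = 98.3·963·2330 / (3767·67.8366) = 863.129 s⁻²
Take the square root: γ̇_max = √(863.129) = 29.3791 s⁻¹
Solve γ̇ = πDN/h for N: N_max = γ̇_max·h/(π·D) = 29.3791 × 0.00472 / (π × 0.1425) = 0.309753 rev/s = 18.5852 rpm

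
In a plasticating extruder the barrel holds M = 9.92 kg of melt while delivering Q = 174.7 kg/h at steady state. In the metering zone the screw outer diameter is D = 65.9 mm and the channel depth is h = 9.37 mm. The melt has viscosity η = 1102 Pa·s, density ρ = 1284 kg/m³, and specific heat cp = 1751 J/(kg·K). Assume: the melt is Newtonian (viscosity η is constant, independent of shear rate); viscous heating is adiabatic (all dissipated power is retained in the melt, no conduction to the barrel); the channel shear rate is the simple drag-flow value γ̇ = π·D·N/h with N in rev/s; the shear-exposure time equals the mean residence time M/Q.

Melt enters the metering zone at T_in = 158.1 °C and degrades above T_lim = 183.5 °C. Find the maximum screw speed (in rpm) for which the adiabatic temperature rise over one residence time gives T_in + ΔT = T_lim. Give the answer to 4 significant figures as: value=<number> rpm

value=43.24 rpm

Convert throughput: Q = 174.7 kg/h = 174.7/3600 = 0.0485278 kg/s
t_res = M / Q_s = 9.92 ÷ 0.0485278 = 204.419 s
Geometry in SI: D = 65.9 mm → 0.0659 m, h = 9.37 mm → 0.00937 m
ΔT_a = T_lim − T_in = 183.5 °C − 158.1 °C = 25.4 K
γ̇_max² = ΔT_a·ρ·cp / (η·t_res) = [25.4 × 1284 × 1751] / [1102 × 204.419] = 253.502 s⁻²
Take the square root: γ̇_max = √(253.502) = 15.9218 s⁻¹
N_max = γ̇_max h / (πD) = 15.9218·0.00937/(π·0.0659) = 0.720602 rev/s → ×60 = 43.2361 rpm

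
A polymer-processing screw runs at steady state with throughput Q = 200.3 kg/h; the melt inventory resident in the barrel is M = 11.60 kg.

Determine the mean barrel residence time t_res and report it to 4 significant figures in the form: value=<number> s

Throughput in SI: Q_s = 200.3 kg/h ÷ 3600 s/h = 0.0556389 kg/s
Mean residence time: t_res = M/Q_s = 11.60 kg / 0.0556389 kg/s = 208.487 s

value=208.5 s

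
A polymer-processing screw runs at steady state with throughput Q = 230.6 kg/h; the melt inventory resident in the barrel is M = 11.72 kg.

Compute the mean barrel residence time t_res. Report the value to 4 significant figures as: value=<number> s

value=183.0 s

Convert throughput: Q = 230.6 kg/h = 230.6/3600 = 0.0640556 kg/s
t_res = M / Q_s = 11.72 / 0.0640556 = 182.966 s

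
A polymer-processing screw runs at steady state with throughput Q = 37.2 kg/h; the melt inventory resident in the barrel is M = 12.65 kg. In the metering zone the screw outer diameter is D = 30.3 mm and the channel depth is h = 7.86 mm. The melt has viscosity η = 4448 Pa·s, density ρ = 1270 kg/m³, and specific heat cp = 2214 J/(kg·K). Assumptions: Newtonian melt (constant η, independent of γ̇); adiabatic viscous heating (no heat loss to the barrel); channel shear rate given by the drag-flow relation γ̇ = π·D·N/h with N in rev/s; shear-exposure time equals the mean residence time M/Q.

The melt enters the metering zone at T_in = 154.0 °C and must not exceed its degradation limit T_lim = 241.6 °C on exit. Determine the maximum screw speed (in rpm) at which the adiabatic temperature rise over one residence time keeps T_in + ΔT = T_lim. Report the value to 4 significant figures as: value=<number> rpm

value=33.32 rpm

Convert throughput: Q = 37.2 kg/h = 37.2/3600 = 0.0103333 kg/s
t_res = M / Q_s = 12.65 / 0.0103333 = 1224.19 s
D = 30.3 mm = 0.0303 m;  h = 7.86 mm = 0.00786 m
ΔT_a = T_lim − T_in = 241.6 °C − 154.0 °C = 87.6 K
γ̇_max² = ΔT_a·ρ·cp / (η·t_res) = [87.6 × 1270 × 2214] / [4448 × 1224.19] = 45.2346 s⁻²
γ̇_max = √45.2346 = 6.72567 s⁻¹
N_max = γ̇_max·h / (π·D) = 6.72567 · 0.00786 / (π · 0.0303) = 0.555348 rev/s = 33.3209 rpm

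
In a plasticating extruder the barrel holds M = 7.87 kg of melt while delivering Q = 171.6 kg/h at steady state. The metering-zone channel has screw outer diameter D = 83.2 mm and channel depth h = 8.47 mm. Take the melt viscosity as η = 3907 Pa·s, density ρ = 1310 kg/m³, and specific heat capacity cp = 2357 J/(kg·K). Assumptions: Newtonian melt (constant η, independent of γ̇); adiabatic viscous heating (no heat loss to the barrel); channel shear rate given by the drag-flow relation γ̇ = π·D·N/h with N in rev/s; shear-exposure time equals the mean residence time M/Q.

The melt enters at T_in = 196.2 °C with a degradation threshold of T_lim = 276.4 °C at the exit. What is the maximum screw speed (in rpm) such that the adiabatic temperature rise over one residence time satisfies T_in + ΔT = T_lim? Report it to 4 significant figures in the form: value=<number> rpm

Q_s = Q / 3600 = 171.6 / 3600 = 0.0476667 kg/s
Mean residence time: t_res = M/Q_s = 7.87 kg / 0.0476667 kg/s = 165.105 s
Convert to metres: D = 0.0832 m, h = 0.00847 m
Allowable rise: ΔT_a = T_lim − T_in = 276.4 − 196.2 = 80.2 K
Invert ΔT = ηγ̇²t_res/(ρcp) for γ̇: γ̇_max² = ΔT_a ρ cp / (η t_res) = 80.2·1310·2357 / (3907·165.105) = 383.886 s⁻²
γ̇_max = √383.886 = 19.593 s⁻¹
Solve γ̇ = πDN/h for N: N_max = γ̇_max·h/(π·D) = 19.593 × 0.00847 / (π × 0.0832) = 0.634909 rev/s = 38.0945 rpm

value=38.09 rpm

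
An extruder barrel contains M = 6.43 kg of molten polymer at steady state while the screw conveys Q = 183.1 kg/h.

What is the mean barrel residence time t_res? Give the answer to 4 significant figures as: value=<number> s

Q_s = Q / 3600 = 183.1 / 3600 = 0.0508611 kg/s
t_res = M / Q_s = 6.43 / 0.0508611 = 126.423 s

value=126.4 s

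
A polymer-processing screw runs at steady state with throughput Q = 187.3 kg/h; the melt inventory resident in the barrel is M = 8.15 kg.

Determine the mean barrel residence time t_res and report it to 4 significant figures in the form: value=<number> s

value=156.6 s

Q_s = Q / 3600 = 187.3 / 3600 = 0.0520278 kg/s
Mean residence time: t_res = M/Q_s = 8.15 kg / 0.0520278 kg/s = 156.647 s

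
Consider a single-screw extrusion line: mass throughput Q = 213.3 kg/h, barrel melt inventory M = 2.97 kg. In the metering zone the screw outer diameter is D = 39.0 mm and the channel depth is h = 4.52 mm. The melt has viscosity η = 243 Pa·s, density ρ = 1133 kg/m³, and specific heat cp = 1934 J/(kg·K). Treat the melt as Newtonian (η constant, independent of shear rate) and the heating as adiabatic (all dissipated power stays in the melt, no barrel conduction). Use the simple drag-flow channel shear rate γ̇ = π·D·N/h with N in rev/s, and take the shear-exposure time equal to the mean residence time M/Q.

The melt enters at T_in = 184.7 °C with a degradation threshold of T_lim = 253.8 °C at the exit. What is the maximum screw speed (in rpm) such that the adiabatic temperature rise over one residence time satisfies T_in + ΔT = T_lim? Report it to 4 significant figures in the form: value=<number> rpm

value=246.8 rpm

Q_s = Q / 3600 = 213.3 / 3600 = 0.05925 kg/s
Mean residence time: t_res = M/Q_s = 2.97 kg / 0.05925 kg/s = 50.1266 s
Convert to metres: D = 0.039 m, h = 0.00452 m
ΔT_a = T_lim − T_in = 253.8 − 184.7 = 69.1 K
γ̇_max² = ΔT_a·ρ·cp / (η·t_res) = [69.1 × 1133 × 1934] / [243 × 50.1266] = 12430.5 s⁻²
γ̇_max = sqrt(12430.5) = 111.492 s⁻¹
N_max = γ̇_max h / (πD) = 111.492·0.00452/(π·0.039) = 4.1131 rev/s → ×60 = 246.786 rpm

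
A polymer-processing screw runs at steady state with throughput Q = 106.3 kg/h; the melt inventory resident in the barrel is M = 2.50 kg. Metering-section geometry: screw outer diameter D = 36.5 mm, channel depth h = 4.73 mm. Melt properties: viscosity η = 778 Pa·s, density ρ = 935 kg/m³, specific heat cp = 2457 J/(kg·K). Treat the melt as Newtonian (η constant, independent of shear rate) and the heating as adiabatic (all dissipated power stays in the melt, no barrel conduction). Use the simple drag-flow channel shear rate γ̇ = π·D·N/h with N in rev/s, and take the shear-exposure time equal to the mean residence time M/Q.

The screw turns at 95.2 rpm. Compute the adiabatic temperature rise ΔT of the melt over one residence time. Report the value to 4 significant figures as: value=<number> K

Throughput in SI: Q_s = 106.3 kg/h ÷ 3600 s/h = 0.0295278 kg/s
Mean residence time: t_res = M/Q_s = 2.50 kg / 0.0295278 kg/s = 84.666 s
Geometry in metres: D = 36.5 mm → 0.0365 m, h = 4.73 mm → 0.00473 m; screw speed N = 95.2 rpm = 1.58667 rev/s
Shear rate: γ̇ = πDN/h = π·0.0365·1.58667/0.00473 = 38.4651 s⁻¹
Adiabatic rise: ΔT = η γ̇² t_res / (ρ cp) = 778·(38.4651)²·84.666 / (935·2457) = 42.4235 K

value=42.42 K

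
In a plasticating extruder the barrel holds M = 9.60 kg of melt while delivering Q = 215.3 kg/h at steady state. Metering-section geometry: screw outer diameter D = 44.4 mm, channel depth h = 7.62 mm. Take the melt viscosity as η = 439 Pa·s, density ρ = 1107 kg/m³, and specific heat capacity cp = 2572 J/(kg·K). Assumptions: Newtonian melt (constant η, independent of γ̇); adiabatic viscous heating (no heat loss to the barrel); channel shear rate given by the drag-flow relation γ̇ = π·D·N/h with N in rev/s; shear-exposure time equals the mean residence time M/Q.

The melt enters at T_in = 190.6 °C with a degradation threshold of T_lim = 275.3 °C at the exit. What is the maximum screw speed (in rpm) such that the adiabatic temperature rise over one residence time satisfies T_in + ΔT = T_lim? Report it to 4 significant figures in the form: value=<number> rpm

value=191.7 rpm

Convert throughput: Q = 215.3 kg/h = 215.3/3600 = 0.0598056 kg/s
t_res = M / Q_s = 9.60 ÷ 0.0598056 = 160.52 s
D = 44.4 mm = 0.0444 m;  h = 7.62 mm = 0.00762 m
ΔT_a = T_lim − T_in = 275.3 − 190.6 = 84.7 K
Invert ΔT = ηγ̇²t_res/(ρcp) for γ̇: γ̇_max² = ΔT_a ρ cp / (η t_res) = 84.7·1107·2572 / (439·160.52) = 3422.22 s⁻²
γ̇_max = √3422.22 = 58.4997 s⁻¹
N_max = γ̇_max·h / (π·D) = 58.4997 · 0.00762 / (π · 0.0444) = 3.19577 rev/s = 191.746 rpm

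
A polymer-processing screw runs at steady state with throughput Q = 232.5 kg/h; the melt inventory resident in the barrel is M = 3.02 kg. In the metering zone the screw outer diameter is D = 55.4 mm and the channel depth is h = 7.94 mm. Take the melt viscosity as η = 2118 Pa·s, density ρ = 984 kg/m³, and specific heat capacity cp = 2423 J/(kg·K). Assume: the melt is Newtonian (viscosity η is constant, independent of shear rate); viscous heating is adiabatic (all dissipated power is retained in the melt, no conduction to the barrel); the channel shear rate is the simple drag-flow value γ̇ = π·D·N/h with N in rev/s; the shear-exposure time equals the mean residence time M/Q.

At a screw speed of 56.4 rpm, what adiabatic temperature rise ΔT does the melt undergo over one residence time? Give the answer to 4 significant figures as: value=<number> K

Throughput in SI: Q_s = 232.5 kg/h ÷ 3600 s/h = 0.0645833 kg/s
t_res = M / Q_s = 3.02 ÷ 0.0645833 = 46.7613 s
Convert to SI: D = 0.0554 m, h = 0.00794 m, N = 56.4/60 = 0.94 rev/s
Shear rate: γ̇ = πDN/h = π·0.0554·0.94/0.00794 = 20.6047 s⁻¹
ΔT = η·γ̇²·t_res/(ρ·cp) = [2118 × 20.6047² × 46.7613] / [984 × 2423] = 17.6359 K

value=17.64 K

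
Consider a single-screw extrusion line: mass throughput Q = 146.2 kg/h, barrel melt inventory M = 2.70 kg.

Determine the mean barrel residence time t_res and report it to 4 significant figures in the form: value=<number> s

value=66.48 s

Throughput in SI: Q_s = 146.2 kg/h ÷ 3600 s/h = 0.0406111 kg/s
Mean residence time: t_res = M/Q_s = 2.70 kg / 0.0406111 kg/s = 66.4843 s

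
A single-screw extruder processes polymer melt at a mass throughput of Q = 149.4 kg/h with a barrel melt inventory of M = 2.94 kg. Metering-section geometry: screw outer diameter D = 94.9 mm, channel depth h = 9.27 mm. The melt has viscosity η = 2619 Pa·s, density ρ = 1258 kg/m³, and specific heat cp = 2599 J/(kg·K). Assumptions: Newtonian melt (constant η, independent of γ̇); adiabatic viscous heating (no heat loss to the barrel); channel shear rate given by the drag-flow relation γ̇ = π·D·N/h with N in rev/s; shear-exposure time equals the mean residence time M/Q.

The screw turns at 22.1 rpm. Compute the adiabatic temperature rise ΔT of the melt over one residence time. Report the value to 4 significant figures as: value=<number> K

Throughput in SI: Q_s = 149.4 kg/h ÷ 3600 s/h = 0.0415 kg/s
t_res = M / Q_s = 2.94 / 0.0415 = 70.8434 s
Geometry in metres: D = 94.9 mm → 0.0949 m, h = 9.27 mm → 0.00927 m; screw speed N = 22.1 rpm = 0.368333 rev/s
Shear rate: γ̇ = πDN/h = π·0.0949·0.368333/0.00927 = 11.8462 s⁻¹
Adiabatic rise: ΔT = η γ̇² t_res / (ρ cp) = 2619·(11.8462)²·70.8434 / (1258·2599) = 7.96347 K

value=7.963 K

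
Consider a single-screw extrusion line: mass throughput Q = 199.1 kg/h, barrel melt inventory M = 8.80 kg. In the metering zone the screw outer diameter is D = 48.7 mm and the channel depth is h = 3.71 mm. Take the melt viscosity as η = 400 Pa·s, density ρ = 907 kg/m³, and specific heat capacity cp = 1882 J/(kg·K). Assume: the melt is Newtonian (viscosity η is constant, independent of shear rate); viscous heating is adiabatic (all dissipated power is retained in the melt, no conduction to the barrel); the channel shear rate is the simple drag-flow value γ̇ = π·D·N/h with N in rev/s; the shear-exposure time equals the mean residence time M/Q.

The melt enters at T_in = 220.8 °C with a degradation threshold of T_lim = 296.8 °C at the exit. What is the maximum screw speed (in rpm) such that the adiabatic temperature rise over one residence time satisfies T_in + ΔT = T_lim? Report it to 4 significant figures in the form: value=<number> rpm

value=65.69 rpm

Q_s = Q / 3600 = 199.1 / 3600 = 0.0553056 kg/s
Mean residence time: t_res = M/Q_s = 8.80 kg / 0.0553056 kg/s = 159.116 s
Convert to metres: D = 0.0487 m, h = 0.00371 m
ΔT_a = T_lim − T_in = 296.8 − 220.8 = 76 K
γ̇_max² = ΔT_a·ρ·cp/(η·t_res) = 76·907·1882/(400·159.116) = 2038.29 s⁻²
γ̇_max = √2038.29 = 45.1475 s⁻¹
N_max = γ̇_max h / (πD) = 45.1475·0.00371/(π·0.0487) = 1.09478 rev/s → ×60 = 65.687 rpm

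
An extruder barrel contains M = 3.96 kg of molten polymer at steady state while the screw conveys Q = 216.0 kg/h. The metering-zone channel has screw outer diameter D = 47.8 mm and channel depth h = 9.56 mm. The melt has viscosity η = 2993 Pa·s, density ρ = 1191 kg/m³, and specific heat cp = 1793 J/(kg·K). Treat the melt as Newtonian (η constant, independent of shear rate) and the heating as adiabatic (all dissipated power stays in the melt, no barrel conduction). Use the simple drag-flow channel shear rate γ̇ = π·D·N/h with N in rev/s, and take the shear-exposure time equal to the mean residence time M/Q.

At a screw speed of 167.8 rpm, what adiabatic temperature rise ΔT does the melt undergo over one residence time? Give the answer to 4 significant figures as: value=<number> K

value=178.5 K

Q_s = Q / 3600 = 216.0 / 3600 = 0.06 kg/s
Mean residence time: t_res = M/Q_s = 3.96 kg / 0.06 kg/s = 66 s
Geometry in metres: D = 47.8 mm → 0.0478 m, h = 9.56 mm → 0.00956 m; screw speed N = 167.8 rpm = 2.79667 rev/s
γ̇ = π·D·N / h = π · 0.0478 · 2.79667 / 0.00956 = 43.9299 s⁻¹
ΔT = η·γ̇²·t_res/(ρ·cp) = [2993 × 43.9299² × 66] / [1191 × 1793] = 178.517 K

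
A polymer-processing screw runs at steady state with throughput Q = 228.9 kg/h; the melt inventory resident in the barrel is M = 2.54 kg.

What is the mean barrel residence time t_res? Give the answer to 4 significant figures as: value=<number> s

value=39.95 s

Q_s = Q / 3600 = 228.9 / 3600 = 0.0635833 kg/s
t_res = M / Q_s = 2.54 / 0.0635833 = 39.9476 s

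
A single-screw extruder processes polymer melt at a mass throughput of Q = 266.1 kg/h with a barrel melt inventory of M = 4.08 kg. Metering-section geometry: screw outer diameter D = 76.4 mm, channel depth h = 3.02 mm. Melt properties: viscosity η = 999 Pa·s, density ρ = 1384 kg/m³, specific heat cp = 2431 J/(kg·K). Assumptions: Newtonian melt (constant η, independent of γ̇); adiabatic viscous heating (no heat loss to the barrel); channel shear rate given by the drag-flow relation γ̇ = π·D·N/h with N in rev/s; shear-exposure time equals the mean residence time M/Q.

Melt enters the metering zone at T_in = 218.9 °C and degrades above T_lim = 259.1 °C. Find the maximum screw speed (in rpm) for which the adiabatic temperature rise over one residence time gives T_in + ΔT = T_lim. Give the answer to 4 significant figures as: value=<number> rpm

value=37.39 rpm

Q_s = Q / 3600 = 266.1 / 3600 = 0.0739167 kg/s
t_res = M / Q_s = 4.08 ÷ 0.0739167 = 55.1973 s
D = 76.4 mm = 0.0764 m;  h = 3.02 mm = 0.00302 m
ΔT_a = T_lim − T_in = 259.1 °C − 218.9 °C = 40.2 K
γ̇_max² = ΔT_a·ρ·cp / (η·t_res) = [40.2 × 1384 × 2431] / [999 × 55.1973] = 2452.81 s⁻²
Take the square root: γ̇_max = √(2452.81) = 49.5258 s⁻¹
N_max = γ̇_max·h / (π·D) = 49.5258 · 0.00302 / (π · 0.0764) = 0.623154 rev/s = 37.3893 rpm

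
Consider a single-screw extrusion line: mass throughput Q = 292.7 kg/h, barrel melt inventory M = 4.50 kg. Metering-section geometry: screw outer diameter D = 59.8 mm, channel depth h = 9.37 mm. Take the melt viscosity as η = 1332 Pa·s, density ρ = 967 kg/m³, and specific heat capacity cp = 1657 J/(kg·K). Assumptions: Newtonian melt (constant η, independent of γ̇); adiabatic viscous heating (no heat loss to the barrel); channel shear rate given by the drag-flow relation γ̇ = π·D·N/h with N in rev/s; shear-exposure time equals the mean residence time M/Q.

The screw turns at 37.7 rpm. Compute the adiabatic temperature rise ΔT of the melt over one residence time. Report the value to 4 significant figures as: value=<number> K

Q_s = Q / 3600 = 292.7 / 3600 = 0.0813056 kg/s
t_res = M / Q_s = 4.50 ÷ 0.0813056 = 55.3468 s
D = 59.8 mm = 0.0598 m;  h = 9.37 mm = 0.00937 m;  N = 37.7 rpm / 60 = 0.628333 rev/s
γ̇ = π·D·N / h = π · 0.0598 · 0.628333 / 0.00937 = 12.598 s⁻¹
Adiabatic rise: ΔT = η γ̇² t_res / (ρ cp) = 1332·(12.598)²·55.3468 / (967·1657) = 7.30215 K

value=7.302 K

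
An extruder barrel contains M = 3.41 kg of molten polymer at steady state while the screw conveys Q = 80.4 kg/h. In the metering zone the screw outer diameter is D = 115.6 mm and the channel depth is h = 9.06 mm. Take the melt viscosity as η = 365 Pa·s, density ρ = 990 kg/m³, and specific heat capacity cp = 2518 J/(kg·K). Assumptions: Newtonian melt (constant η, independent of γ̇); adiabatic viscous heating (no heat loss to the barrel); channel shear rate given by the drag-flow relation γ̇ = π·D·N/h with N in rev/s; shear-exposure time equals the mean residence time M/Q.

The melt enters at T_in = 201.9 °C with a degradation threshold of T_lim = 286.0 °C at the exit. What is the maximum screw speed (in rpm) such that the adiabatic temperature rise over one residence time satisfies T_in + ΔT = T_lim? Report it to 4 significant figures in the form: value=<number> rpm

value=91.81 rpm

Q_s = Q / 3600 = 80.4 / 3600 = 0.0223333 kg/s
t_res = M / Q_s = 3.41 ÷ 0.0223333 = 152.687 s
D = 115.6 mm = 0.1156 m;  h = 9.06 mm = 0.00906 m
ΔT_a = T_lim − T_in = 286.0 °C − 201.9 °C = 84.1 K
γ̇_max² = ΔT_a·ρ·cp/(η·t_res) = 84.1·990·2518/(365·152.687) = 3761.78 s⁻²
Take the square root: γ̇_max = √(3761.78) = 61.3333 s⁻¹
N_max = γ̇_max·h / (π·D) = 61.3333 · 0.00906 / (π · 0.1156) = 1.53009 rev/s = 91.8054 rpm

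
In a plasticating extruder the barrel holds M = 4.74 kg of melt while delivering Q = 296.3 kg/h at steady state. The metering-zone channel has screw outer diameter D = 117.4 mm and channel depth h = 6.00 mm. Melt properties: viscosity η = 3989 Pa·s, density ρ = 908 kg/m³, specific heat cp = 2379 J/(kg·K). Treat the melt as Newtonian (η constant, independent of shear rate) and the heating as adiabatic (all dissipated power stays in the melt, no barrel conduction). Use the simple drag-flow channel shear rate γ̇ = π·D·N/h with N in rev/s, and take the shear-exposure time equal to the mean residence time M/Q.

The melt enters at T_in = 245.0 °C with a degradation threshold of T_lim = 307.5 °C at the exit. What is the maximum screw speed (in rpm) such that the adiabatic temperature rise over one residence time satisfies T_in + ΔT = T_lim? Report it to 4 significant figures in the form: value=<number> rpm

value=23.66 rpm

Q_s = Q / 3600 = 296.3 / 3600 = 0.0823056 kg/s
t_res = M / Q_s = 4.74 / 0.0823056 = 57.5903 s
Convert to metres: D = 0.1174 m, h = 0.006 m
ΔT_a = T_lim − T_in = 307.5 − 245.0 = 62.5 K
γ̇_max² = ΔT_a·ρ·cp/(η·t_res) = 62.5·908·2379/(3989·57.5903) = 587.688 s⁻²
γ̇_max = √587.688 = 24.2423 s⁻¹
N_max = γ̇_max·h / (π·D) = 24.2423 · 0.006 / (π · 0.1174) = 0.394373 rev/s = 23.6624 rpm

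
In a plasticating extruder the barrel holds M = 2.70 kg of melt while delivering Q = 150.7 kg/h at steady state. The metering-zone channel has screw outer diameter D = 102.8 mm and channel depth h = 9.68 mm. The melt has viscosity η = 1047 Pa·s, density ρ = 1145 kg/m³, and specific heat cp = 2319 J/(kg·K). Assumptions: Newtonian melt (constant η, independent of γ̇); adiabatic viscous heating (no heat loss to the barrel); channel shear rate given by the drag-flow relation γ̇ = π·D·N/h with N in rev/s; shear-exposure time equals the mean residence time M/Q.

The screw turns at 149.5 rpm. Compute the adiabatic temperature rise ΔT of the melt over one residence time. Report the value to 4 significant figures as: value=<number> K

value=175.8 K

Convert throughput: Q = 150.7 kg/h = 150.7/3600 = 0.0418611 kg/s
t_res = M / Q_s = 2.70 / 0.0418611 = 64.499 s
Convert to SI: D = 0.1028 m, h = 0.00968 m, N = 149.5/60 = 2.49167 rev/s
Shear rate: γ̇ = πDN/h = π·0.1028·2.49167/0.00968 = 83.13 s⁻¹
ΔT = η·γ̇²·t_res/(ρ·cp) = [1047 × 83.13² × 64.499] / [1145 × 2319] = 175.755 K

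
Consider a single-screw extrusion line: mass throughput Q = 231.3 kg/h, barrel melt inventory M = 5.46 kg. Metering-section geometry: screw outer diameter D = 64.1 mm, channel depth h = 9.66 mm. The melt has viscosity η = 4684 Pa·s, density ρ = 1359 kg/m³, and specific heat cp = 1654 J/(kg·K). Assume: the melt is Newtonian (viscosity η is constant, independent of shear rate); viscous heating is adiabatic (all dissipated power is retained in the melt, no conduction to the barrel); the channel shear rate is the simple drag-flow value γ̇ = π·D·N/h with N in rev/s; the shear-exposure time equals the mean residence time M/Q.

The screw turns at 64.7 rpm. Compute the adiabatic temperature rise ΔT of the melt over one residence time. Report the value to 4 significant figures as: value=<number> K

value=89.48 K

Convert throughput: Q = 231.3 kg/h = 231.3/3600 = 0.06425 kg/s
t_res = M / Q_s = 5.46 / 0.06425 = 84.9805 s
D = 64.1 mm = 0.0641 m;  h = 9.66 mm = 0.00966 m;  N = 64.7 rpm / 60 = 1.07833 rev/s
Shear rate: γ̇ = πDN/h = π·0.0641·1.07833/0.00966 = 22.4794 s⁻¹
ΔT = η·γ̇²·t_res / (ρ·cp) = 4684 · (22.4794)² · 84.9805 / (1359 · 1654) = 89.4848 K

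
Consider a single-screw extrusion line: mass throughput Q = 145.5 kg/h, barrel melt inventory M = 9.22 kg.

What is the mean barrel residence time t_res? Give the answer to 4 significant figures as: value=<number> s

value=228.1 s

Throughput in SI: Q_s = 145.5 kg/h ÷ 3600 s/h = 0.0404167 kg/s
t_res = M / Q_s = 9.22 ÷ 0.0404167 = 228.124 s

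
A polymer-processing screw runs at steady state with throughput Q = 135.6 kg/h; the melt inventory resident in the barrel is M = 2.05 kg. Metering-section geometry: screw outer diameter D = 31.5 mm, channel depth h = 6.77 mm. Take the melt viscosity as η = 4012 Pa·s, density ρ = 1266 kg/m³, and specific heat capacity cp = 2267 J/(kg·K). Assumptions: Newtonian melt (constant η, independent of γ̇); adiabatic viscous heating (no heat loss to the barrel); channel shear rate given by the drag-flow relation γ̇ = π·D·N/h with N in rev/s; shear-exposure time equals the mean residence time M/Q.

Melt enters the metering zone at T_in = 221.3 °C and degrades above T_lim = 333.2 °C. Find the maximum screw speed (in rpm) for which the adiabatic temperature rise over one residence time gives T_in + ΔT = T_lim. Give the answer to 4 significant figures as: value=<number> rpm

value=157.4 rpm

Q_s = Q / 3600 = 135.6 / 3600 = 0.0376667 kg/s
Mean residence time: t_res = M/Q_s = 2.05 kg / 0.0376667 kg/s = 54.4248 s
Geometry in SI: D = 31.5 mm → 0.0315 m, h = 6.77 mm → 0.00677 m
ΔT_a = T_lim − T_in = 333.2 °C − 221.3 °C = 111.9 K
γ̇_max² = ΔT_a·ρ·cp/(η·t_res) = 111.9·1266·2267/(4012·54.4248) = 1470.81 s⁻²
Take the square root: γ̇_max = √(1470.81) = 38.3512 s⁻¹
Solve γ̇ = πDN/h for N: N_max = γ̇_max·h/(π·D) = 38.3512 × 0.00677 / (π × 0.0315) = 2.62366 rev/s = 157.419 rpm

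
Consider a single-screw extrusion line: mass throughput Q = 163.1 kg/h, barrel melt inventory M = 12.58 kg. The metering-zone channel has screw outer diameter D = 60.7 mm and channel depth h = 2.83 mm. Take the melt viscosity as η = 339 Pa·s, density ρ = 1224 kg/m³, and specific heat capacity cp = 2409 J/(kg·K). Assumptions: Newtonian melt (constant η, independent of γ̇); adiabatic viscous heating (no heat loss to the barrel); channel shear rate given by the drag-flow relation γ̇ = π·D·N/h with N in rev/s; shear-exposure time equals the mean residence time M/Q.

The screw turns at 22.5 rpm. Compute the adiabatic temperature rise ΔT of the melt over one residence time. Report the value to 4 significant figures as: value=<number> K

value=20.38 K

Convert throughput: Q = 163.1 kg/h = 163.1/3600 = 0.0453056 kg/s
t_res = M / Q_s = 12.58 ÷ 0.0453056 = 277.67 s
D = 60.7 mm = 0.0607 m;  h = 2.83 mm = 0.00283 m;  N = 22.5 rpm / 60 = 0.375 rev/s
Shear rate: γ̇ = πDN/h = π·0.0607·0.375/0.00283 = 25.2687 s⁻¹
ΔT = η·γ̇²·t_res/(ρ·cp) = [339 × 25.2687² × 277.67] / [1224 × 2409] = 20.3834 K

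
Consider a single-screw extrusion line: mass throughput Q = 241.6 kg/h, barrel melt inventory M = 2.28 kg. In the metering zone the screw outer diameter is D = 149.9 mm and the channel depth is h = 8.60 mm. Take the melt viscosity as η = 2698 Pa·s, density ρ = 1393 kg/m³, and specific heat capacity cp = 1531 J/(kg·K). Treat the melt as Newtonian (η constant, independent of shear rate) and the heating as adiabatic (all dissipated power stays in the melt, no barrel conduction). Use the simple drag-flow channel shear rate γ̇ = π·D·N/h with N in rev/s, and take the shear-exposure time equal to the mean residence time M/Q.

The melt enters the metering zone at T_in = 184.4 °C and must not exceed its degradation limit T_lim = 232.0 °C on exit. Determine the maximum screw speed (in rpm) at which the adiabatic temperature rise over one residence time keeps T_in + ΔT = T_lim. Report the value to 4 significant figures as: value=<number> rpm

Q_s = Q / 3600 = 241.6 / 3600 = 0.0671111 kg/s
t_res = M / Q_s = 2.28 / 0.0671111 = 33.9735 s
Geometry in SI: D = 149.9 mm → 0.1499 m, h = 8.60 mm → 0.0086 m
ΔT_a = T_lim − T_in = 232.0 − 184.4 = 47.6 K
Invert ΔT = ηγ̇²t_res/(ρcp) for γ̇: γ̇_max² = ΔT_a ρ cp / (η t_res) = 47.6·1393·1531 / (2698·33.9735) = 1107.52 s⁻²
γ̇_max = sqrt(1107.52) = 33.2794 s⁻¹
N_max = γ̇_max h / (πD) = 33.2794·0.0086/(π·0.1499) = 0.607746 rev/s → ×60 = 36.4648 rpm

value=36.46 rpm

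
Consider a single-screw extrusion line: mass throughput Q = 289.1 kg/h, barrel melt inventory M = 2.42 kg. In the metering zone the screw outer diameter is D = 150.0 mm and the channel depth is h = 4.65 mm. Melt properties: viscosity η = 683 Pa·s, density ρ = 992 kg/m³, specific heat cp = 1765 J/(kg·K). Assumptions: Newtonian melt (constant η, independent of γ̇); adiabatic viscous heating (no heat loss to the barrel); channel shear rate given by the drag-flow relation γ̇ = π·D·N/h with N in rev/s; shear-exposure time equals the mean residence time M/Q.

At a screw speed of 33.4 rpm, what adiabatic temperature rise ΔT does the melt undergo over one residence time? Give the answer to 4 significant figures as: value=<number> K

value=37.41 K

Convert throughput: Q = 289.1 kg/h = 289.1/3600 = 0.0803056 kg/s
Mean residence time: t_res = M/Q_s = 2.42 kg / 0.0803056 kg/s = 30.1349 s
Geometry in metres: D = 150.0 mm → 0.15 m, h = 4.65 mm → 0.00465 m; screw speed N = 33.4 rpm = 0.556667 rev/s
Shear rate: γ̇ = πDN/h = π·0.15·0.556667/0.00465 = 56.4135 s⁻¹
Adiabatic rise: ΔT = η γ̇² t_res / (ρ cp) = 683·(56.4135)²·30.1349 / (992·1765) = 37.4111 K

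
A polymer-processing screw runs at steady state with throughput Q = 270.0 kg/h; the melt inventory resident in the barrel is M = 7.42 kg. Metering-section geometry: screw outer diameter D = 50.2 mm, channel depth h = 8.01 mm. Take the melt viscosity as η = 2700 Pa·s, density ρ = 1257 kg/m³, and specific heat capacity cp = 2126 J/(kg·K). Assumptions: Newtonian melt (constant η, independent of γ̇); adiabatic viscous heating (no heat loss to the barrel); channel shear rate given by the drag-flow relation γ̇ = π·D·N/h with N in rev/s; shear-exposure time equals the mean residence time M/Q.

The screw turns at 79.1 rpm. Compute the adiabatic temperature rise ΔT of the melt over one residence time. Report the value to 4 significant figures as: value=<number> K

Convert throughput: Q = 270.0 kg/h = 270.0/3600 = 0.075 kg/s
Mean residence time: t_res = M/Q_s = 7.42 kg / 0.075 kg/s = 98.9333 s
D = 50.2 mm = 0.0502 m;  h = 8.01 mm = 0.00801 m;  N = 79.1 rpm / 60 = 1.31833 rev/s
γ̇ = π·D·N / h = π · 0.0502 · 1.31833 / 0.00801 = 25.9565 s⁻¹
ΔT = η·γ̇²·t_res/(ρ·cp) = [2700 × 25.9565² × 98.9333] / [1257 × 2126] = 67.3442 K

value=67.34 K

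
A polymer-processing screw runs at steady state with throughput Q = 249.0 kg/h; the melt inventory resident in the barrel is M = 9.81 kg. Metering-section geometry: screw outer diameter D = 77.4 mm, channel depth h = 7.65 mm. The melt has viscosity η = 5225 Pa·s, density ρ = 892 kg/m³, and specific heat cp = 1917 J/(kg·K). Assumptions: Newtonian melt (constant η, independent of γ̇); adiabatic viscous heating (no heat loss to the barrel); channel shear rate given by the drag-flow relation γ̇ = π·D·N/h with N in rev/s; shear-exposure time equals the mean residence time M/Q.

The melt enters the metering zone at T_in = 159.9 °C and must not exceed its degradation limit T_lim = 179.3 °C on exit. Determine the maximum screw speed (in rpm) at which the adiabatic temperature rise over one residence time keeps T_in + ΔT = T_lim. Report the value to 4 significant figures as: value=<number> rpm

value=12.63 rpm

Throughput in SI: Q_s = 249.0 kg/h ÷ 3600 s/h = 0.0691667 kg/s
t_res = M / Q_s = 9.81 ÷ 0.0691667 = 141.831 s
Geometry in SI: D = 77.4 mm → 0.0774 m, h = 7.65 mm → 0.00765 m
ΔT_a = T_lim − T_in = 179.3 °C − 159.9 °C = 19.4 K
γ̇_max² = ΔT_a·ρ·cp / (η·t_res) = [19.4 × 892 × 1917] / [5225 × 141.831] = 44.7641 s⁻²
γ̇_max = √44.7641 = 6.6906 s⁻¹
N_max = γ̇_max·h / (π·D) = 6.6906 · 0.00765 / (π · 0.0774) = 0.210492 rev/s = 12.6295 rpm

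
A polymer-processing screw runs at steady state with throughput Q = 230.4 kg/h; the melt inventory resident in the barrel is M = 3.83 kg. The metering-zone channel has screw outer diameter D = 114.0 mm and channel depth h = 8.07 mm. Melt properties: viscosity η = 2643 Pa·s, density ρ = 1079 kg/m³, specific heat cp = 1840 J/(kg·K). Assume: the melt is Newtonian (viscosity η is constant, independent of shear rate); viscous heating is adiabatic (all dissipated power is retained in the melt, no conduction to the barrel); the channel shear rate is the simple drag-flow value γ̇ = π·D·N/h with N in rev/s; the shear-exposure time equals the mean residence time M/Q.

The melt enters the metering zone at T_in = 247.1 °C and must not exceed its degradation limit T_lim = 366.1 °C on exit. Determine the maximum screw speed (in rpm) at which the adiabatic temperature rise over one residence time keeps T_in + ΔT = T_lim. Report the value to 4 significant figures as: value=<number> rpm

Convert throughput: Q = 230.4 kg/h = 230.4/3600 = 0.064 kg/s
t_res = M / Q_s = 3.83 ÷ 0.064 = 59.8438 s
Convert to metres: D = 0.114 m, h = 0.00807 m
ΔT_a = T_lim − T_in = 366.1 °C − 247.1 °C = 119 K
γ̇_max² = ΔT_a·ρ·cp/(η·t_res) = 119·1079·1840/(2643·59.8438) = 1493.72 s⁻²
γ̇_max = √1493.72 = 38.6487 s⁻¹
Solve γ̇ = πDN/h for N: N_max = γ̇_max·h/(π·D) = 38.6487 × 0.00807 / (π × 0.114) = 0.870871 rev/s = 52.2523 rpm

value=52.25 rpm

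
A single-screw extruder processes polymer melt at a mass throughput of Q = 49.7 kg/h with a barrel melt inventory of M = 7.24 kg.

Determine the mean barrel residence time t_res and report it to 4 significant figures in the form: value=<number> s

value=524.4 s

Convert throughput: Q = 49.7 kg/h = 49.7/3600 = 0.0138056 kg/s
Mean residence time: t_res = M/Q_s = 7.24 kg / 0.0138056 kg/s = 524.427 s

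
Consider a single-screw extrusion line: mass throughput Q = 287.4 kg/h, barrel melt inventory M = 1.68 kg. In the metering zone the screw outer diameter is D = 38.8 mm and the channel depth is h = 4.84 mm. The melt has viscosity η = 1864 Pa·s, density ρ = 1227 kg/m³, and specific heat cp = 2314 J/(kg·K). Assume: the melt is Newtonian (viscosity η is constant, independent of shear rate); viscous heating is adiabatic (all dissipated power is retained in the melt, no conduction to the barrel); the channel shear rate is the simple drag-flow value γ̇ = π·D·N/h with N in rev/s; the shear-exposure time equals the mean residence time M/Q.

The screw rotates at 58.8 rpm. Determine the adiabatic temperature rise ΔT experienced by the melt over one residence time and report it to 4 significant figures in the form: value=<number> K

value=8.416 K

Q_s = Q / 3600 = 287.4 / 3600 = 0.0798333 kg/s
Mean residence time: t_res = M/Q_s = 1.68 kg / 0.0798333 kg/s = 21.0438 s
Geometry in metres: D = 38.8 mm → 0.0388 m, h = 4.84 mm → 0.00484 m; screw speed N = 58.8 rpm = 0.98 rev/s
γ̇ = π D N / h = (π)(0.0388)(0.98) / 0.00484 = 24.681 s⁻¹
Adiabatic rise: ΔT = η γ̇² t_res / (ρ cp) = 1864·(24.681)²·21.0438 / (1227·2314) = 8.41565 K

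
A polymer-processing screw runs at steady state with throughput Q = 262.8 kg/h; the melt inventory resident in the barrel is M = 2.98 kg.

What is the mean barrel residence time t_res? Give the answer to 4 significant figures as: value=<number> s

Throughput in SI: Q_s = 262.8 kg/h ÷ 3600 s/h = 0.073 kg/s
t_res = M / Q_s = 2.98 ÷ 0.073 = 40.8219 s

value=40.82 s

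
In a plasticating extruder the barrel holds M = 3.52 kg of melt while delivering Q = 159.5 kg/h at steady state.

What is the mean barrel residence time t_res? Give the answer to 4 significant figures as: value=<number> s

value=79.45 s

Convert throughput: Q = 159.5 kg/h = 159.5/3600 = 0.0443056 kg/s
t_res = M / Q_s = 3.52 / 0.0443056 = 79.4483 s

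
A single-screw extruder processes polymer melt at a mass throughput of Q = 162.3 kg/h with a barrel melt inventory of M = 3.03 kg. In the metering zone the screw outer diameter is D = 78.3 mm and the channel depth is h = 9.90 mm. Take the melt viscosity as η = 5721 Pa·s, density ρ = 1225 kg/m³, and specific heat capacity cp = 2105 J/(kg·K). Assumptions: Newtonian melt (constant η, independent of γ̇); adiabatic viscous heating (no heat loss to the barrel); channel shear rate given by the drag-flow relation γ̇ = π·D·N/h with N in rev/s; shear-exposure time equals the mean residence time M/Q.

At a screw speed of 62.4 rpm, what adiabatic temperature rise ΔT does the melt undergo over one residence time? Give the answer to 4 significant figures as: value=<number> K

Throughput in SI: Q_s = 162.3 kg/h ÷ 3600 s/h = 0.0450833 kg/s
t_res = M / Q_s = 3.03 / 0.0450833 = 67.2089 s
Geometry in metres: D = 78.3 mm → 0.0783 m, h = 9.90 mm → 0.0099 m; screw speed N = 62.4 rpm = 1.04 rev/s
γ̇ = π D N / h = (π)(0.0783)(1.04) / 0.0099 = 25.841 s⁻¹
ΔT = η·γ̇²·t_res/(ρ·cp) = [5721 × 25.841² × 67.2089] / [1225 × 2105] = 99.5703 K

value=99.57 K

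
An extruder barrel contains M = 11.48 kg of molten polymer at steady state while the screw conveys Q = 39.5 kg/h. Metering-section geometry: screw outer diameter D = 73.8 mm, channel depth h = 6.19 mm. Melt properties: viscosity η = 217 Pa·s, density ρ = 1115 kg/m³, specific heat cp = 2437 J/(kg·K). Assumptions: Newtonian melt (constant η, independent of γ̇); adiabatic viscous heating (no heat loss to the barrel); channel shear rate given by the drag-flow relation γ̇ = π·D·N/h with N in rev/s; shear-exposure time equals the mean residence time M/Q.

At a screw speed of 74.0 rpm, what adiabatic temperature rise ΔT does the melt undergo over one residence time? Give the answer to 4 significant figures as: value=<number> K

value=178.3 K

Q_s = Q / 3600 = 39.5 / 3600 = 0.0109722 kg/s
t_res = M / Q_s = 11.48 ÷ 0.0109722 = 1046.28 s
Convert to SI: D = 0.0738 m, h = 0.00619 m, N = 74.0/60 = 1.23333 rev/s
Shear rate: γ̇ = πDN/h = π·0.0738·1.23333/0.00619 = 46.1951 s⁻¹
ΔT = η·γ̇²·t_res/(ρ·cp) = [217 × 46.1951² × 1046.28] / [1115 × 2437] = 178.307 K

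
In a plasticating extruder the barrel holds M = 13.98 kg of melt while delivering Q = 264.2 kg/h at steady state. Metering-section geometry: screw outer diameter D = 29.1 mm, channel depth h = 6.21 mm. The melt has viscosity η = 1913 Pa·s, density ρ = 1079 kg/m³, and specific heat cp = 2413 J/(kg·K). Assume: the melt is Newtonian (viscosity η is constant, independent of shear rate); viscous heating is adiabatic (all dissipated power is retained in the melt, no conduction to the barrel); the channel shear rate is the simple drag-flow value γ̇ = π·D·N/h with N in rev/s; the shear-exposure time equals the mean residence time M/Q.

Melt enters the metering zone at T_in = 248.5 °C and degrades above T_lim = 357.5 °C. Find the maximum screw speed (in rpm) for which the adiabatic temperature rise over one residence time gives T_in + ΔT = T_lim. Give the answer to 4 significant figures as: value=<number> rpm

value=113.7 rpm

Throughput in SI: Q_s = 264.2 kg/h ÷ 3600 s/h = 0.0733889 kg/s
Mean residence time: t_res = M/Q_s = 13.98 kg / 0.0733889 kg/s = 190.492 s
Convert to metres: D = 0.0291 m, h = 0.00621 m
ΔT_a = T_lim − T_in = 357.5 °C − 248.5 °C = 109 K
γ̇_max² = ΔT_a·ρ·cp / (η·t_res) = [109 × 1079 × 2413] / [1913 × 190.492] = 778.778 s⁻²
γ̇_max = sqrt(778.778) = 27.9066 s⁻¹
N_max = γ̇_max·h / (π·D) = 27.9066 · 0.00621 / (π · 0.0291) = 1.89564 rev/s = 113.738 rpm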